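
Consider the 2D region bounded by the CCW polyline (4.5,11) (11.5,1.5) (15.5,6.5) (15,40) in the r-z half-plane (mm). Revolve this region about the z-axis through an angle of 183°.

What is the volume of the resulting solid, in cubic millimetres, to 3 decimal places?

Volume = 8047.829 mm³

Profile (r,z), 4 vertices: (4.5,11) (11.5,1.5) (15.5,6.5) (15,40)
edge 0: (4.5,11)→(11.5,1.5)  cross = 4.5·1.5 − 11.5·11 = -119.7500; (r_i+r_j)·cross = 16·-119.7500 = -1916.0000
edge 1: (11.5,1.5)→(15.5,6.5)  cross = 11.5·6.5 − 15.5·1.5 = 51.5000; (r_i+r_j)·cross = 27·51.5000 = 1390.5000
edge 2: (15.5,6.5)→(15,40)  cross = 15.5·40 − 15·6.5 = 522.5000; (r_i+r_j)·cross = 30.5·522.5000 = 15936.2500
edge 3: (15,40)→(4.5,11)  cross = 15·11 − 4.5·40 = -15.0000; (r_i+r_j)·cross = 19.5·-15.0000 = -292.5000
Σcross = 439.2500 → A = |Σcross|/2 = 219.6250 mm²
Σ(r_i+r_j)·cross = 15118.2500 → first moment M = |Σ|/6 = 2519.7083
R_c = M/A = 2519.7083/219.6250 = 11.4728 mm
θ = 183° = 3.193953 rad
V = θ·R_c·A = 3.193953·11.4728·219.6250 = 8047.829 mm³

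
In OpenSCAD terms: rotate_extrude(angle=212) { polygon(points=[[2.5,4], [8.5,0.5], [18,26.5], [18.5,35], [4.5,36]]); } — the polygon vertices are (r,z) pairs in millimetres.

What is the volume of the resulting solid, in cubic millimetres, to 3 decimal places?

Profile (r,z), 5 vertices: (2.5,4) (8.5,0.5) (18,26.5) (18.5,35) (4.5,36)
edge 0: (2.5,4)→(8.5,0.5)  cross = 2.5·0.5 − 8.5·4 = -32.7500; (r_i+r_j)·cross = 11·-32.7500 = -360.2500
edge 1: (8.5,0.5)→(18,26.5)  cross = 8.5·26.5 − 18·0.5 = 216.2500; (r_i+r_j)·cross = 26.5·216.2500 = 5730.6250
edge 2: (18,26.5)→(18.5,35)  cross = 18·35 − 18.5·26.5 = 139.7500; (r_i+r_j)·cross = 36.5·139.7500 = 5100.8750
edge 3: (18.5,35)→(4.5,36)  cross = 18.5·36 − 4.5·35 = 508.5000; (r_i+r_j)·cross = 23·508.5000 = 11695.5000
edge 4: (4.5,36)→(2.5,4)  cross = 4.5·4 − 2.5·36 = -72.0000; (r_i+r_j)·cross = 7·-72.0000 = -504.0000
Σcross = 759.7500 → A = |Σcross|/2 = 379.8750 mm²
Σ(r_i+r_j)·cross = 21662.7500 → first moment M = |Σ|/6 = 3610.4583
R_c = M/A = 3610.4583/379.8750 = 9.5043 mm
θ = 212° = 3.700098 rad
V = θ·R_c·A = 3.700098·9.5043·379.8750 = 13359.050 mm³

Volume = 13359.050 mm³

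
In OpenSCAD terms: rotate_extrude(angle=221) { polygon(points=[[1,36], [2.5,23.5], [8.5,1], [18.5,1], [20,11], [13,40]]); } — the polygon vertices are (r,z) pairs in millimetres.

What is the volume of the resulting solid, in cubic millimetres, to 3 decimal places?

Profile (r,z), 6 vertices: (1,36) (2.5,23.5) (8.5,1) (18.5,1) (20,11) (13,40)
edge 0: (1,36)→(2.5,23.5)  cross = 1·23.5 − 2.5·36 = -66.5000; (r_i+r_j)·cross = 3.5·-66.5000 = -232.7500
edge 1: (2.5,23.5)→(8.5,1)  cross = 2.5·1 − 8.5·23.5 = -197.2500; (r_i+r_j)·cross = 11·-197.2500 = -2169.7500
edge 2: (8.5,1)→(18.5,1)  cross = 8.5·1 − 18.5·1 = -10.0000; (r_i+r_j)·cross = 27·-10.0000 = -270.0000
edge 3: (18.5,1)→(20,11)  cross = 18.5·11 − 20·1 = 183.5000; (r_i+r_j)·cross = 38.5·183.5000 = 7064.7500
edge 4: (20,11)→(13,40)  cross = 20·40 − 13·11 = 657.0000; (r_i+r_j)·cross = 33·657.0000 = 21681.0000
edge 5: (13,40)→(1,36)  cross = 13·36 − 1·40 = 428.0000; (r_i+r_j)·cross = 14·428.0000 = 5992.0000
Σcross = 994.7500 → A = |Σcross|/2 = 497.3750 mm²
Σ(r_i+r_j)·cross = 32065.2500 → first moment M = |Σ|/6 = 5344.2083
R_c = M/A = 5344.2083/497.3750 = 10.7448 mm
θ = 221° = 3.857178 rad
V = θ·R_c·A = 3.857178·10.7448·497.3750 = 20613.561 mm³

Volume = 20613.561 mm³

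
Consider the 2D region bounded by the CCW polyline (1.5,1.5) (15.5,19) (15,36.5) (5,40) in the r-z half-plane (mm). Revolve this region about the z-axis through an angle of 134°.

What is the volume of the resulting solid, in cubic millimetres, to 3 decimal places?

Profile (r,z), 4 vertices: (1.5,1.5) (15.5,19) (15,36.5) (5,40)
edge 0: (1.5,1.5)→(15.5,19)  cross = 1.5·19 − 15.5·1.5 = 5.2500; (r_i+r_j)·cross = 17·5.2500 = 89.2500
edge 1: (15.5,19)→(15,36.5)  cross = 15.5·36.5 − 15·19 = 280.7500; (r_i+r_j)·cross = 30.5·280.7500 = 8562.8750
edge 2: (15,36.5)→(5,40)  cross = 15·40 − 5·36.5 = 417.5000; (r_i+r_j)·cross = 20·417.5000 = 8350.0000
edge 3: (5,40)→(1.5,1.5)  cross = 5·1.5 − 1.5·40 = -52.5000; (r_i+r_j)·cross = 6.5·-52.5000 = -341.2500
Σcross = 651.0000 → A = |Σcross|/2 = 325.5000 mm²
Σ(r_i+r_j)·cross = 16660.8750 → first moment M = |Σ|/6 = 2776.8125
R_c = M/A = 2776.8125/325.5000 = 8.5309 mm
θ = 134° = 2.338741 rad
V = θ·R_c·A = 2.338741·8.5309·325.5000 = 6494.246 mm³

Volume = 6494.246 mm³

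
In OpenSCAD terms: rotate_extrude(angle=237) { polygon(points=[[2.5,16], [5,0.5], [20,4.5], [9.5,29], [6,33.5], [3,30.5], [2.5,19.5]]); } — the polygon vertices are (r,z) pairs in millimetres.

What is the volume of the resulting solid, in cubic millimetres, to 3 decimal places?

Volume = 12690.396 mm³

Profile (r,z), 7 vertices: (2.5,16) (5,0.5) (20,4.5) (9.5,29) (6,33.5) (3,30.5) (2.5,19.5)
edge 0: (2.5,16)→(5,0.5)  cross = 2.5·0.5 − 5·16 = -78.7500; (r_i+r_j)·cross = 7.5·-78.7500 = -590.6250
edge 1: (5,0.5)→(20,4.5)  cross = 5·4.5 − 20·0.5 = 12.5000; (r_i+r_j)·cross = 25·12.5000 = 312.5000
edge 2: (20,4.5)→(9.5,29)  cross = 20·29 − 9.5·4.5 = 537.2500; (r_i+r_j)·cross = 29.5·537.2500 = 15848.8750
edge 3: (9.5,29)→(6,33.5)  cross = 9.5·33.5 − 6·29 = 144.2500; (r_i+r_j)·cross = 15.5·144.2500 = 2235.8750
edge 4: (6,33.5)→(3,30.5)  cross = 6·30.5 − 3·33.5 = 82.5000; (r_i+r_j)·cross = 9·82.5000 = 742.5000
edge 5: (3,30.5)→(2.5,19.5)  cross = 3·19.5 − 2.5·30.5 = -17.7500; (r_i+r_j)·cross = 5.5·-17.7500 = -97.6250
edge 6: (2.5,19.5)→(2.5,16)  cross = 2.5·16 − 2.5·19.5 = -8.7500; (r_i+r_j)·cross = 5·-8.7500 = -43.7500
Σcross = 671.2500 → A = |Σcross|/2 = 335.6250 mm²
Σ(r_i+r_j)·cross = 18407.7500 → first moment M = |Σ|/6 = 3067.9583
R_c = M/A = 3067.9583/335.6250 = 9.1410 mm
θ = 237° = 4.136430 rad
V = θ·R_c·A = 4.136430·9.1410·335.6250 = 12690.396 mm³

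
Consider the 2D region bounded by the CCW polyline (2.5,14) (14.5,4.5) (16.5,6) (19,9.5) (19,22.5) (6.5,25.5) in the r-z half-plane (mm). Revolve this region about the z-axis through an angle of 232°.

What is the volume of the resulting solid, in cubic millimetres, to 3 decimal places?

Volume = 11411.725 mm³

Profile (r,z), 6 vertices: (2.5,14) (14.5,4.5) (16.5,6) (19,9.5) (19,22.5) (6.5,25.5)
edge 0: (2.5,14)→(14.5,4.5)  cross = 2.5·4.5 − 14.5·14 = -191.7500; (r_i+r_j)·cross = 17·-191.7500 = -3259.7500
edge 1: (14.5,4.5)→(16.5,6)  cross = 14.5·6 − 16.5·4.5 = 12.7500; (r_i+r_j)·cross = 31·12.7500 = 395.2500
edge 2: (16.5,6)→(19,9.5)  cross = 16.5·9.5 − 19·6 = 42.7500; (r_i+r_j)·cross = 35.5·42.7500 = 1517.6250
edge 3: (19,9.5)→(19,22.5)  cross = 19·22.5 − 19·9.5 = 247.0000; (r_i+r_j)·cross = 38·247.0000 = 9386.0000
edge 4: (19,22.5)→(6.5,25.5)  cross = 19·25.5 − 6.5·22.5 = 338.2500; (r_i+r_j)·cross = 25.5·338.2500 = 8625.3750
edge 5: (6.5,25.5)→(2.5,14)  cross = 6.5·14 − 2.5·25.5 = 27.2500; (r_i+r_j)·cross = 9·27.2500 = 245.2500
Σcross = 476.2500 → A = |Σcross|/2 = 238.1250 mm²
Σ(r_i+r_j)·cross = 16909.7500 → first moment M = |Σ|/6 = 2818.2917
R_c = M/A = 2818.2917/238.1250 = 11.8353 mm
θ = 232° = 4.049164 rad
V = θ·R_c·A = 4.049164·11.8353·238.1250 = 11411.725 mm³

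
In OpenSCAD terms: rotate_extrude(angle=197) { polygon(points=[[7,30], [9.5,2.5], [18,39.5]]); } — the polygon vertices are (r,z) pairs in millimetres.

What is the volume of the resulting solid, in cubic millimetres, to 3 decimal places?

Volume = 6450.033 mm³

Profile (r,z), 3 vertices: (7,30) (9.5,2.5) (18,39.5)
edge 0: (7,30)→(9.5,2.5)  cross = 7·2.5 − 9.5·30 = -267.5000; (r_i+r_j)·cross = 16.5·-267.5000 = -4413.7500
edge 1: (9.5,2.5)→(18,39.5)  cross = 9.5·39.5 − 18·2.5 = 330.2500; (r_i+r_j)·cross = 27.5·330.2500 = 9081.8750
edge 2: (18,39.5)→(7,30)  cross = 18·30 − 7·39.5 = 263.5000; (r_i+r_j)·cross = 25·263.5000 = 6587.5000
Σcross = 326.2500 → A = |Σcross|/2 = 163.1250 mm²
Σ(r_i+r_j)·cross = 11255.6250 → first moment M = |Σ|/6 = 1875.9375
R_c = M/A = 1875.9375/163.1250 = 11.5000 mm
θ = 197° = 3.438299 rad
V = θ·R_c·A = 3.438299·11.5000·163.1250 = 6450.033 mm³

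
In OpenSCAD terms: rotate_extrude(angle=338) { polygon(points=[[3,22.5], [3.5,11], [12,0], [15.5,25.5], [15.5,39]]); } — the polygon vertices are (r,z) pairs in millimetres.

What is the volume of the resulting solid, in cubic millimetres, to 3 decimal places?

Profile (r,z), 5 vertices: (3,22.5) (3.5,11) (12,0) (15.5,25.5) (15.5,39)
edge 0: (3,22.5)→(3.5,11)  cross = 3·11 − 3.5·22.5 = -45.7500; (r_i+r_j)·cross = 6.5·-45.7500 = -297.3750
edge 1: (3.5,11)→(12,0)  cross = 3.5·0 − 12·11 = -132.0000; (r_i+r_j)·cross = 15.5·-132.0000 = -2046.0000
edge 2: (12,0)→(15.5,25.5)  cross = 12·25.5 − 15.5·0 = 306.0000; (r_i+r_j)·cross = 27.5·306.0000 = 8415.0000
edge 3: (15.5,25.5)→(15.5,39)  cross = 15.5·39 − 15.5·25.5 = 209.2500; (r_i+r_j)·cross = 31·209.2500 = 6486.7500
edge 4: (15.5,39)→(3,22.5)  cross = 15.5·22.5 − 3·39 = 231.7500; (r_i+r_j)·cross = 18.5·231.7500 = 4287.3750
Σcross = 569.2500 → A = |Σcross|/2 = 284.6250 mm²
Σ(r_i+r_j)·cross = 16845.7500 → first moment M = |Σ|/6 = 2807.6250
R_c = M/A = 2807.6250/284.6250 = 9.8643 mm
θ = 338° = 5.899213 rad
V = θ·R_c·A = 5.899213·9.8643·284.6250 = 16562.778 mm³

Volume = 16562.778 mm³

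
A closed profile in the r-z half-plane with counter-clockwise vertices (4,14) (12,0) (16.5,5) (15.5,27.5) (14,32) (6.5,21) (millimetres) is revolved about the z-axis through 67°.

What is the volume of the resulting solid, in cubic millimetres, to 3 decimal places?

Profile (r,z), 6 vertices: (4,14) (12,0) (16.5,5) (15.5,27.5) (14,32) (6.5,21)
edge 0: (4,14)→(12,0)  cross = 4·0 − 12·14 = -168.0000; (r_i+r_j)·cross = 16·-168.0000 = -2688.0000
edge 1: (12,0)→(16.5,5)  cross = 12·5 − 16.5·0 = 60.0000; (r_i+r_j)·cross = 28.5·60.0000 = 1710.0000
edge 2: (16.5,5)→(15.5,27.5)  cross = 16.5·27.5 − 15.5·5 = 376.2500; (r_i+r_j)·cross = 32·376.2500 = 12040.0000
edge 3: (15.5,27.5)→(14,32)  cross = 15.5·32 − 14·27.5 = 111.0000; (r_i+r_j)·cross = 29.5·111.0000 = 3274.5000
edge 4: (14,32)→(6.5,21)  cross = 14·21 − 6.5·32 = 86.0000; (r_i+r_j)·cross = 20.5·86.0000 = 1763.0000
edge 5: (6.5,21)→(4,14)  cross = 6.5·14 − 4·21 = 7.0000; (r_i+r_j)·cross = 10.5·7.0000 = 73.5000
Σcross = 472.2500 → A = |Σcross|/2 = 236.1250 mm²
Σ(r_i+r_j)·cross = 16173.0000 → first moment M = |Σ|/6 = 2695.5000
R_c = M/A = 2695.5000/236.1250 = 11.4156 mm
θ = 67° = 1.169371 rad
V = θ·R_c·A = 1.169371·11.4156·236.1250 = 3152.038 mm³

Volume = 3152.038 mm³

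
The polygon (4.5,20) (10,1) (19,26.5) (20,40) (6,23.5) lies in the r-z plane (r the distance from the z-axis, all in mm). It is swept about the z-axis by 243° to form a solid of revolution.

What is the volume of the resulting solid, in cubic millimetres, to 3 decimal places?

Profile (r,z), 5 vertices: (4.5,20) (10,1) (19,26.5) (20,40) (6,23.5)
edge 0: (4.5,20)→(10,1)  cross = 4.5·1 − 10·20 = -195.5000; (r_i+r_j)·cross = 14.5·-195.5000 = -2834.7500
edge 1: (10,1)→(19,26.5)  cross = 10·26.5 − 19·1 = 246.0000; (r_i+r_j)·cross = 29·246.0000 = 7134.0000
edge 2: (19,26.5)→(20,40)  cross = 19·40 − 20·26.5 = 230.0000; (r_i+r_j)·cross = 39·230.0000 = 8970.0000
edge 3: (20,40)→(6,23.5)  cross = 20·23.5 − 6·40 = 230.0000; (r_i+r_j)·cross = 26·230.0000 = 5980.0000
edge 4: (6,23.5)→(4.5,20)  cross = 6·20 − 4.5·23.5 = 14.2500; (r_i+r_j)·cross = 10.5·14.2500 = 149.6250
Σcross = 524.7500 → A = |Σcross|/2 = 262.3750 mm²
Σ(r_i+r_j)·cross = 19398.8750 → first moment M = |Σ|/6 = 3233.1458
R_c = M/A = 3233.1458/262.3750 = 12.3226 mm
θ = 243° = 4.241150 rad
V = θ·R_c·A = 4.241150·12.3226·262.3750 = 13712.257 mm³

Volume = 13712.257 mm³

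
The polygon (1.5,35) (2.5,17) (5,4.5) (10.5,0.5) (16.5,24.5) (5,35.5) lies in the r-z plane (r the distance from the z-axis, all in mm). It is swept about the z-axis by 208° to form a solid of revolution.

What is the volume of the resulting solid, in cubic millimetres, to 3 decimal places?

Profile (r,z), 6 vertices: (1.5,35) (2.5,17) (5,4.5) (10.5,0.5) (16.5,24.5) (5,35.5)
edge 0: (1.5,35)→(2.5,17)  cross = 1.5·17 − 2.5·35 = -62.0000; (r_i+r_j)·cross = 4·-62.0000 = -248.0000
edge 1: (2.5,17)→(5,4.5)  cross = 2.5·4.5 − 5·17 = -73.7500; (r_i+r_j)·cross = 7.5·-73.7500 = -553.1250
edge 2: (5,4.5)→(10.5,0.5)  cross = 5·0.5 − 10.5·4.5 = -44.7500; (r_i+r_j)·cross = 15.5·-44.7500 = -693.6250
edge 3: (10.5,0.5)→(16.5,24.5)  cross = 10.5·24.5 − 16.5·0.5 = 249.0000; (r_i+r_j)·cross = 27·249.0000 = 6723.0000
edge 4: (16.5,24.5)→(5,35.5)  cross = 16.5·35.5 − 5·24.5 = 463.2500; (r_i+r_j)·cross = 21.5·463.2500 = 9959.8750
edge 5: (5,35.5)→(1.5,35)  cross = 5·35 − 1.5·35.5 = 121.7500; (r_i+r_j)·cross = 6.5·121.7500 = 791.3750
Σcross = 653.5000 → A = |Σcross|/2 = 326.7500 mm²
Σ(r_i+r_j)·cross = 15979.5000 → first moment M = |Σ|/6 = 2663.2500
R_c = M/A = 2663.2500/326.7500 = 8.1507 mm
θ = 208° = 3.630285 rad
V = θ·R_c·A = 3.630285·8.1507·326.7500 = 9668.356 mm³

Volume = 9668.356 mm³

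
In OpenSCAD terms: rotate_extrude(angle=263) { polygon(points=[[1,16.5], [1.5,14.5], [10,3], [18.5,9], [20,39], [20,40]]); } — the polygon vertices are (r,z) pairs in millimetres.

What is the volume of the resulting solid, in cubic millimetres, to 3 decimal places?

Profile (r,z), 6 vertices: (1,16.5) (1.5,14.5) (10,3) (18.5,9) (20,39) (20,40)
edge 0: (1,16.5)→(1.5,14.5)  cross = 1·14.5 − 1.5·16.5 = -10.2500; (r_i+r_j)·cross = 2.5·-10.2500 = -25.6250
edge 1: (1.5,14.5)→(10,3)  cross = 1.5·3 − 10·14.5 = -140.5000; (r_i+r_j)·cross = 11.5·-140.5000 = -1615.7500
edge 2: (10,3)→(18.5,9)  cross = 10·9 − 18.5·3 = 34.5000; (r_i+r_j)·cross = 28.5·34.5000 = 983.2500
edge 3: (18.5,9)→(20,39)  cross = 18.5·39 − 20·9 = 541.5000; (r_i+r_j)·cross = 38.5·541.5000 = 20847.7500
edge 4: (20,39)→(20,40)  cross = 20·40 − 20·39 = 20.0000; (r_i+r_j)·cross = 40·20.0000 = 800.0000
edge 5: (20,40)→(1,16.5)  cross = 20·16.5 − 1·40 = 290.0000; (r_i+r_j)·cross = 21·290.0000 = 6090.0000
Σcross = 735.2500 → A = |Σcross|/2 = 367.6250 mm²
Σ(r_i+r_j)·cross = 27079.6250 → first moment M = |Σ|/6 = 4513.2708
R_c = M/A = 4513.2708/367.6250 = 12.2768 mm
θ = 263° = 4.590216 rad
V = θ·R_c·A = 4.590216·12.2768·367.6250 = 20716.888 mm³

Volume = 20716.888 mm³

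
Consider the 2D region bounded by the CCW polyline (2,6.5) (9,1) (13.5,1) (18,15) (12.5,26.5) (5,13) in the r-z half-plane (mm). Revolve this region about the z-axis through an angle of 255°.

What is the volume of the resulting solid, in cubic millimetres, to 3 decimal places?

Volume = 10747.618 mm³

Profile (r,z), 6 vertices: (2,6.5) (9,1) (13.5,1) (18,15) (12.5,26.5) (5,13)
edge 0: (2,6.5)→(9,1)  cross = 2·1 − 9·6.5 = -56.5000; (r_i+r_j)·cross = 11·-56.5000 = -621.5000
edge 1: (9,1)→(13.5,1)  cross = 9·1 − 13.5·1 = -4.5000; (r_i+r_j)·cross = 22.5·-4.5000 = -101.2500
edge 2: (13.5,1)→(18,15)  cross = 13.5·15 − 18·1 = 184.5000; (r_i+r_j)·cross = 31.5·184.5000 = 5811.7500
edge 3: (18,15)→(12.5,26.5)  cross = 18·26.5 − 12.5·15 = 289.5000; (r_i+r_j)·cross = 30.5·289.5000 = 8829.7500
edge 4: (12.5,26.5)→(5,13)  cross = 12.5·13 − 5·26.5 = 30.0000; (r_i+r_j)·cross = 17.5·30.0000 = 525.0000
edge 5: (5,13)→(2,6.5)  cross = 5·6.5 − 2·13 = 6.5000; (r_i+r_j)·cross = 7·6.5000 = 45.5000
Σcross = 449.5000 → A = |Σcross|/2 = 224.7500 mm²
Σ(r_i+r_j)·cross = 14489.2500 → first moment M = |Σ|/6 = 2414.8750
R_c = M/A = 2414.8750/224.7500 = 10.7447 mm
θ = 255° = 4.450590 rad
V = θ·R_c·A = 4.450590·10.7447·224.7500 = 10747.618 mm³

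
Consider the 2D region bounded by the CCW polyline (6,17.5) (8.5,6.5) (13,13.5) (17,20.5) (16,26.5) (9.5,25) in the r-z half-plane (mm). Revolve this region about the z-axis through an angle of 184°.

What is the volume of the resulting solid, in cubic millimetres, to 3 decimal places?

Volume = 4412.338 mm³

Profile (r,z), 6 vertices: (6,17.5) (8.5,6.5) (13,13.5) (17,20.5) (16,26.5) (9.5,25)
edge 0: (6,17.5)→(8.5,6.5)  cross = 6·6.5 − 8.5·17.5 = -109.7500; (r_i+r_j)·cross = 14.5·-109.7500 = -1591.3750
edge 1: (8.5,6.5)→(13,13.5)  cross = 8.5·13.5 − 13·6.5 = 30.2500; (r_i+r_j)·cross = 21.5·30.2500 = 650.3750
edge 2: (13,13.5)→(17,20.5)  cross = 13·20.5 − 17·13.5 = 37.0000; (r_i+r_j)·cross = 30·37.0000 = 1110.0000
edge 3: (17,20.5)→(16,26.5)  cross = 17·26.5 − 16·20.5 = 122.5000; (r_i+r_j)·cross = 33·122.5000 = 4042.5000
edge 4: (16,26.5)→(9.5,25)  cross = 16·25 − 9.5·26.5 = 148.2500; (r_i+r_j)·cross = 25.5·148.2500 = 3780.3750
edge 5: (9.5,25)→(6,17.5)  cross = 9.5·17.5 − 6·25 = 16.2500; (r_i+r_j)·cross = 15.5·16.2500 = 251.8750
Σcross = 244.5000 → A = |Σcross|/2 = 122.2500 mm²
Σ(r_i+r_j)·cross = 8243.7500 → first moment M = |Σ|/6 = 1373.9583
R_c = M/A = 1373.9583/122.2500 = 11.2389 mm
θ = 184° = 3.211406 rad
V = θ·R_c·A = 3.211406·11.2389·122.2500 = 4412.338 mm³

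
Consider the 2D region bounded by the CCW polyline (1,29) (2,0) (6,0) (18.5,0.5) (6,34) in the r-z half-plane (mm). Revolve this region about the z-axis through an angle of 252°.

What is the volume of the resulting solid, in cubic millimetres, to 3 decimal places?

Volume = 11887.315 mm³

Profile (r,z), 5 vertices: (1,29) (2,0) (6,0) (18.5,0.5) (6,34)
edge 0: (1,29)→(2,0)  cross = 1·0 − 2·29 = -58.0000; (r_i+r_j)·cross = 3·-58.0000 = -174.0000
edge 1: (2,0)→(6,0)  cross = 2·0 − 6·0 = 0.0000; (r_i+r_j)·cross = 8·0.0000 = 0.0000
edge 2: (6,0)→(18.5,0.5)  cross = 6·0.5 − 18.5·0 = 3.0000; (r_i+r_j)·cross = 24.5·3.0000 = 73.5000
edge 3: (18.5,0.5)→(6,34)  cross = 18.5·34 − 6·0.5 = 626.0000; (r_i+r_j)·cross = 24.5·626.0000 = 15337.0000
edge 4: (6,34)→(1,29)  cross = 6·29 − 1·34 = 140.0000; (r_i+r_j)·cross = 7·140.0000 = 980.0000
Σcross = 711.0000 → A = |Σcross|/2 = 355.5000 mm²
Σ(r_i+r_j)·cross = 16216.5000 → first moment M = |Σ|/6 = 2702.7500
R_c = M/A = 2702.7500/355.5000 = 7.6027 mm
θ = 252° = 4.398230 rad
V = θ·R_c·A = 4.398230·7.6027·355.5000 = 11887.315 mm³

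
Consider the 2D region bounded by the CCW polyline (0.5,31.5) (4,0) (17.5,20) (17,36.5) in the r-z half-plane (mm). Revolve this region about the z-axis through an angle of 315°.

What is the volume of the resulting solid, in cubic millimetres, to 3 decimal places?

Profile (r,z), 4 vertices: (0.5,31.5) (4,0) (17.5,20) (17,36.5)
edge 0: (0.5,31.5)→(4,0)  cross = 0.5·0 − 4·31.5 = -126.0000; (r_i+r_j)·cross = 4.5·-126.0000 = -567.0000
edge 1: (4,0)→(17.5,20)  cross = 4·20 − 17.5·0 = 80.0000; (r_i+r_j)·cross = 21.5·80.0000 = 1720.0000
edge 2: (17.5,20)→(17,36.5)  cross = 17.5·36.5 − 17·20 = 298.7500; (r_i+r_j)·cross = 34.5·298.7500 = 10306.8750
edge 3: (17,36.5)→(0.5,31.5)  cross = 17·31.5 − 0.5·36.5 = 517.2500; (r_i+r_j)·cross = 17.5·517.2500 = 9051.8750
Σcross = 770.0000 → A = |Σcross|/2 = 385.0000 mm²
Σ(r_i+r_j)·cross = 20511.7500 → first moment M = |Σ|/6 = 3418.6250
R_c = M/A = 3418.6250/385.0000 = 8.8795 mm
θ = 315° = 5.497787 rad
V = θ·R_c·A = 5.497787·8.8795·385.0000 = 18794.873 mm³

Volume = 18794.873 mm³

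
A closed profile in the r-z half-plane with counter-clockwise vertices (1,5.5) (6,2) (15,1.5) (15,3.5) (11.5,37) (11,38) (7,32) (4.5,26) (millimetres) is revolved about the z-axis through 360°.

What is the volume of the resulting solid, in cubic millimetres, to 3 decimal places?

Volume = 17316.459 mm³

Profile (r,z), 8 vertices: (1,5.5) (6,2) (15,1.5) (15,3.5) (11.5,37) (11,38) (7,32) (4.5,26)
edge 0: (1,5.5)→(6,2)  cross = 1·2 − 6·5.5 = -31.0000; (r_i+r_j)·cross = 7·-31.0000 = -217.0000
edge 1: (6,2)→(15,1.5)  cross = 6·1.5 − 15·2 = -21.0000; (r_i+r_j)·cross = 21·-21.0000 = -441.0000
edge 2: (15,1.5)→(15,3.5)  cross = 15·3.5 − 15·1.5 = 30.0000; (r_i+r_j)·cross = 30·30.0000 = 900.0000
edge 3: (15,3.5)→(11.5,37)  cross = 15·37 − 11.5·3.5 = 514.7500; (r_i+r_j)·cross = 26.5·514.7500 = 13640.8750
edge 4: (11.5,37)→(11,38)  cross = 11.5·38 − 11·37 = 30.0000; (r_i+r_j)·cross = 22.5·30.0000 = 675.0000
edge 5: (11,38)→(7,32)  cross = 11·32 − 7·38 = 86.0000; (r_i+r_j)·cross = 18·86.0000 = 1548.0000
edge 6: (7,32)→(4.5,26)  cross = 7·26 − 4.5·32 = 38.0000; (r_i+r_j)·cross = 11.5·38.0000 = 437.0000
edge 7: (4.5,26)→(1,5.5)  cross = 4.5·5.5 − 1·26 = -1.2500; (r_i+r_j)·cross = 5.5·-1.2500 = -6.8750
Σcross = 645.5000 → A = |Σcross|/2 = 322.7500 mm²
Σ(r_i+r_j)·cross = 16536.0000 → first moment M = |Σ|/6 = 2756.0000
R_c = M/A = 2756.0000/322.7500 = 8.5391 mm
θ = 360° = 6.283185 rad
V = θ·R_c·A = 6.283185·8.5391·322.7500 = 17316.459 mm³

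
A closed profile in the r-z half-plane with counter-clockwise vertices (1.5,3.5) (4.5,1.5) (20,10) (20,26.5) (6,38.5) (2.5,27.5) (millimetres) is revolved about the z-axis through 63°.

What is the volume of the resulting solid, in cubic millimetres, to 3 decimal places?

Volume = 5466.060 mm³

Profile (r,z), 6 vertices: (1.5,3.5) (4.5,1.5) (20,10) (20,26.5) (6,38.5) (2.5,27.5)
edge 0: (1.5,3.5)→(4.5,1.5)  cross = 1.5·1.5 − 4.5·3.5 = -13.5000; (r_i+r_j)·cross = 6·-13.5000 = -81.0000
edge 1: (4.5,1.5)→(20,10)  cross = 4.5·10 − 20·1.5 = 15.0000; (r_i+r_j)·cross = 24.5·15.0000 = 367.5000
edge 2: (20,10)→(20,26.5)  cross = 20·26.5 − 20·10 = 330.0000; (r_i+r_j)·cross = 40·330.0000 = 13200.0000
edge 3: (20,26.5)→(6,38.5)  cross = 20·38.5 − 6·26.5 = 611.0000; (r_i+r_j)·cross = 26·611.0000 = 15886.0000
edge 4: (6,38.5)→(2.5,27.5)  cross = 6·27.5 − 2.5·38.5 = 68.7500; (r_i+r_j)·cross = 8.5·68.7500 = 584.3750
edge 5: (2.5,27.5)→(1.5,3.5)  cross = 2.5·3.5 − 1.5·27.5 = -32.5000; (r_i+r_j)·cross = 4·-32.5000 = -130.0000
Σcross = 978.7500 → A = |Σcross|/2 = 489.3750 mm²
Σ(r_i+r_j)·cross = 29826.8750 → first moment M = |Σ|/6 = 4971.1458
R_c = M/A = 4971.1458/489.3750 = 10.1582 mm
θ = 63° = 1.099557 rad
V = θ·R_c·A = 1.099557·10.1582·489.3750 = 5466.060 mm³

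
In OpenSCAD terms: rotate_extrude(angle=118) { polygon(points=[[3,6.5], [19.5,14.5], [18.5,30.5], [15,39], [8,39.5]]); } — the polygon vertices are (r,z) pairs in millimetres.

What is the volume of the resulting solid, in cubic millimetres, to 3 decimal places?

Volume = 8614.798 mm³

Profile (r,z), 5 vertices: (3,6.5) (19.5,14.5) (18.5,30.5) (15,39) (8,39.5)
edge 0: (3,6.5)→(19.5,14.5)  cross = 3·14.5 − 19.5·6.5 = -83.2500; (r_i+r_j)·cross = 22.5·-83.2500 = -1873.1250
edge 1: (19.5,14.5)→(18.5,30.5)  cross = 19.5·30.5 − 18.5·14.5 = 326.5000; (r_i+r_j)·cross = 38·326.5000 = 12407.0000
edge 2: (18.5,30.5)→(15,39)  cross = 18.5·39 − 15·30.5 = 264.0000; (r_i+r_j)·cross = 33.5·264.0000 = 8844.0000
edge 3: (15,39)→(8,39.5)  cross = 15·39.5 − 8·39 = 280.5000; (r_i+r_j)·cross = 23·280.5000 = 6451.5000
edge 4: (8,39.5)→(3,6.5)  cross = 8·6.5 − 3·39.5 = -66.5000; (r_i+r_j)·cross = 11·-66.5000 = -731.5000
Σcross = 721.2500 → A = |Σcross|/2 = 360.6250 mm²
Σ(r_i+r_j)·cross = 25097.8750 → first moment M = |Σ|/6 = 4182.9792
R_c = M/A = 4182.9792/360.6250 = 11.5992 mm
θ = 118° = 2.059489 rad
V = θ·R_c·A = 2.059489·11.5992·360.6250 = 8614.798 mm³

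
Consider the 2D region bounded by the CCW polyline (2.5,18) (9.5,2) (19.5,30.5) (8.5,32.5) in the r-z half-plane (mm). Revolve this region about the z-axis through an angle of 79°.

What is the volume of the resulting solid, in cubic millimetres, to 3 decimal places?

Profile (r,z), 4 vertices: (2.5,18) (9.5,2) (19.5,30.5) (8.5,32.5)
edge 0: (2.5,18)→(9.5,2)  cross = 2.5·2 − 9.5·18 = -166.0000; (r_i+r_j)·cross = 12·-166.0000 = -1992.0000
edge 1: (9.5,2)→(19.5,30.5)  cross = 9.5·30.5 − 19.5·2 = 250.7500; (r_i+r_j)·cross = 29·250.7500 = 7271.7500
edge 2: (19.5,30.5)→(8.5,32.5)  cross = 19.5·32.5 − 8.5·30.5 = 374.5000; (r_i+r_j)·cross = 28·374.5000 = 10486.0000
edge 3: (8.5,32.5)→(2.5,18)  cross = 8.5·18 − 2.5·32.5 = 71.7500; (r_i+r_j)·cross = 11·71.7500 = 789.2500
Σcross = 531.0000 → A = |Σcross|/2 = 265.5000 mm²
Σ(r_i+r_j)·cross = 16555.0000 → first moment M = |Σ|/6 = 2759.1667
R_c = M/A = 2759.1667/265.5000 = 10.3923 mm
θ = 79° = 1.378810 rad
V = θ·R_c·A = 1.378810·10.3923·265.5000 = 3804.367 mm³

Volume = 3804.367 mm³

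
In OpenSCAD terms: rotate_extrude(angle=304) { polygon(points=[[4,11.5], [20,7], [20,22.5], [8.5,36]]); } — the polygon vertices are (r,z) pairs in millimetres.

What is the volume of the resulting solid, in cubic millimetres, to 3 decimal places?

Profile (r,z), 4 vertices: (4,11.5) (20,7) (20,22.5) (8.5,36)
edge 0: (4,11.5)→(20,7)  cross = 4·7 − 20·11.5 = -202.0000; (r_i+r_j)·cross = 24·-202.0000 = -4848.0000
edge 1: (20,7)→(20,22.5)  cross = 20·22.5 − 20·7 = 310.0000; (r_i+r_j)·cross = 40·310.0000 = 12400.0000
edge 2: (20,22.5)→(8.5,36)  cross = 20·36 − 8.5·22.5 = 528.7500; (r_i+r_j)·cross = 28.5·528.7500 = 15069.3750
edge 3: (8.5,36)→(4,11.5)  cross = 8.5·11.5 − 4·36 = -46.2500; (r_i+r_j)·cross = 12.5·-46.2500 = -578.1250
Σcross = 590.5000 → A = |Σcross|/2 = 295.2500 mm²
Σ(r_i+r_j)·cross = 22043.2500 → first moment M = |Σ|/6 = 3673.8750
R_c = M/A = 3673.8750/295.2500 = 12.4433 mm
θ = 304° = 5.305801 rad
V = θ·R_c·A = 5.305801·12.4433·295.2500 = 19492.849 mm³

Volume = 19492.849 mm³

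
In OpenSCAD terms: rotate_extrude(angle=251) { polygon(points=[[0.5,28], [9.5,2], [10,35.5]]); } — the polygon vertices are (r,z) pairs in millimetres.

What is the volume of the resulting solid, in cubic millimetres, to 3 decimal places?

Volume = 4592.514 mm³

Profile (r,z), 3 vertices: (0.5,28) (9.5,2) (10,35.5)
edge 0: (0.5,28)→(9.5,2)  cross = 0.5·2 − 9.5·28 = -265.0000; (r_i+r_j)·cross = 10·-265.0000 = -2650.0000
edge 1: (9.5,2)→(10,35.5)  cross = 9.5·35.5 − 10·2 = 317.2500; (r_i+r_j)·cross = 19.5·317.2500 = 6186.3750
edge 2: (10,35.5)→(0.5,28)  cross = 10·28 − 0.5·35.5 = 262.2500; (r_i+r_j)·cross = 10.5·262.2500 = 2753.6250
Σcross = 314.5000 → A = |Σcross|/2 = 157.2500 mm²
Σ(r_i+r_j)·cross = 6290.0000 → first moment M = |Σ|/6 = 1048.3333
R_c = M/A = 1048.3333/157.2500 = 6.6667 mm
θ = 251° = 4.380776 rad
V = θ·R_c·A = 4.380776·6.6667·157.2500 = 4592.514 mm³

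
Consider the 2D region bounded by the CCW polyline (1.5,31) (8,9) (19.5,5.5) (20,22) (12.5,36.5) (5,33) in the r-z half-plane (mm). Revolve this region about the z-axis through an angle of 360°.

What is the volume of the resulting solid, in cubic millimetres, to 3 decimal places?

Profile (r,z), 6 vertices: (1.5,31) (8,9) (19.5,5.5) (20,22) (12.5,36.5) (5,33)
edge 0: (1.5,31)→(8,9)  cross = 1.5·9 − 8·31 = -234.5000; (r_i+r_j)·cross = 9.5·-234.5000 = -2227.7500
edge 1: (8,9)→(19.5,5.5)  cross = 8·5.5 − 19.5·9 = -131.5000; (r_i+r_j)·cross = 27.5·-131.5000 = -3616.2500
edge 2: (19.5,5.5)→(20,22)  cross = 19.5·22 − 20·5.5 = 319.0000; (r_i+r_j)·cross = 39.5·319.0000 = 12600.5000
edge 3: (20,22)→(12.5,36.5)  cross = 20·36.5 − 12.5·22 = 455.0000; (r_i+r_j)·cross = 32.5·455.0000 = 14787.5000
edge 4: (12.5,36.5)→(5,33)  cross = 12.5·33 − 5·36.5 = 230.0000; (r_i+r_j)·cross = 17.5·230.0000 = 4025.0000
edge 5: (5,33)→(1.5,31)  cross = 5·31 − 1.5·33 = 105.5000; (r_i+r_j)·cross = 6.5·105.5000 = 685.7500
Σcross = 743.5000 → A = |Σcross|/2 = 371.7500 mm²
Σ(r_i+r_j)·cross = 26254.7500 → first moment M = |Σ|/6 = 4375.7917
R_c = M/A = 4375.7917/371.7500 = 11.7708 mm
θ = 360° = 6.283185 rad
V = θ·R_c·A = 6.283185·11.7708·371.7500 = 27493.910 mm³

Volume = 27493.910 mm³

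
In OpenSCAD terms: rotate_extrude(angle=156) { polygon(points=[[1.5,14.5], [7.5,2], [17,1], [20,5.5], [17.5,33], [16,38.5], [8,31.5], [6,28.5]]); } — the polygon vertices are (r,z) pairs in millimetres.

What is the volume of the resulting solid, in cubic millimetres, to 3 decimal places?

Volume = 14849.510 mm³

Profile (r,z), 8 vertices: (1.5,14.5) (7.5,2) (17,1) (20,5.5) (17.5,33) (16,38.5) (8,31.5) (6,28.5)
edge 0: (1.5,14.5)→(7.5,2)  cross = 1.5·2 − 7.5·14.5 = -105.7500; (r_i+r_j)·cross = 9·-105.7500 = -951.7500
edge 1: (7.5,2)→(17,1)  cross = 7.5·1 − 17·2 = -26.5000; (r_i+r_j)·cross = 24.5·-26.5000 = -649.2500
edge 2: (17,1)→(20,5.5)  cross = 17·5.5 − 20·1 = 73.5000; (r_i+r_j)·cross = 37·73.5000 = 2719.5000
edge 3: (20,5.5)→(17.5,33)  cross = 20·33 − 17.5·5.5 = 563.7500; (r_i+r_j)·cross = 37.5·563.7500 = 21140.6250
edge 4: (17.5,33)→(16,38.5)  cross = 17.5·38.5 − 16·33 = 145.7500; (r_i+r_j)·cross = 33.5·145.7500 = 4882.6250
edge 5: (16,38.5)→(8,31.5)  cross = 16·31.5 − 8·38.5 = 196.0000; (r_i+r_j)·cross = 24·196.0000 = 4704.0000
edge 6: (8,31.5)→(6,28.5)  cross = 8·28.5 − 6·31.5 = 39.0000; (r_i+r_j)·cross = 14·39.0000 = 546.0000
edge 7: (6,28.5)→(1.5,14.5)  cross = 6·14.5 − 1.5·28.5 = 44.2500; (r_i+r_j)·cross = 7.5·44.2500 = 331.8750
Σcross = 930.0000 → A = |Σcross|/2 = 465.0000 mm²
Σ(r_i+r_j)·cross = 32723.6250 → first moment M = |Σ|/6 = 5453.9375
R_c = M/A = 5453.9375/465.0000 = 11.7289 mm
θ = 156° = 2.722714 rad
V = θ·R_c·A = 2.722714·11.7289·465.0000 = 14849.510 mm³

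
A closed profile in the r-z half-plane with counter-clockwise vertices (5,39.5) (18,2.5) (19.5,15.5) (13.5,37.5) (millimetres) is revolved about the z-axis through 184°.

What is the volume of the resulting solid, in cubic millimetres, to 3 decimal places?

Volume = 8666.112 mm³

Profile (r,z), 4 vertices: (5,39.5) (18,2.5) (19.5,15.5) (13.5,37.5)
edge 0: (5,39.5)→(18,2.5)  cross = 5·2.5 − 18·39.5 = -698.5000; (r_i+r_j)·cross = 23·-698.5000 = -16065.5000
edge 1: (18,2.5)→(19.5,15.5)  cross = 18·15.5 − 19.5·2.5 = 230.2500; (r_i+r_j)·cross = 37.5·230.2500 = 8634.3750
edge 2: (19.5,15.5)→(13.5,37.5)  cross = 19.5·37.5 − 13.5·15.5 = 522.0000; (r_i+r_j)·cross = 33·522.0000 = 17226.0000
edge 3: (13.5,37.5)→(5,39.5)  cross = 13.5·39.5 − 5·37.5 = 345.7500; (r_i+r_j)·cross = 18.5·345.7500 = 6396.3750
Σcross = 399.5000 → A = |Σcross|/2 = 199.7500 mm²
Σ(r_i+r_j)·cross = 16191.2500 → first moment M = |Σ|/6 = 2698.5417
R_c = M/A = 2698.5417/199.7500 = 13.5096 mm
θ = 184° = 3.211406 rad
V = θ·R_c·A = 3.211406·13.5096·199.7500 = 8666.112 mm³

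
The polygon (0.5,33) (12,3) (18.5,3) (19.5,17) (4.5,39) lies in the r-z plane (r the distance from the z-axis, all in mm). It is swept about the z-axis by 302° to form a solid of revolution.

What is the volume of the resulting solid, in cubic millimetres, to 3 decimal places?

Volume = 18679.171 mm³

Profile (r,z), 5 vertices: (0.5,33) (12,3) (18.5,3) (19.5,17) (4.5,39)
edge 0: (0.5,33)→(12,3)  cross = 0.5·3 − 12·33 = -394.5000; (r_i+r_j)·cross = 12.5·-394.5000 = -4931.2500
edge 1: (12,3)→(18.5,3)  cross = 12·3 − 18.5·3 = -19.5000; (r_i+r_j)·cross = 30.5·-19.5000 = -594.7500
edge 2: (18.5,3)→(19.5,17)  cross = 18.5·17 − 19.5·3 = 256.0000; (r_i+r_j)·cross = 38·256.0000 = 9728.0000
edge 3: (19.5,17)→(4.5,39)  cross = 19.5·39 − 4.5·17 = 684.0000; (r_i+r_j)·cross = 24·684.0000 = 16416.0000
edge 4: (4.5,39)→(0.5,33)  cross = 4.5·33 − 0.5·39 = 129.0000; (r_i+r_j)·cross = 5·129.0000 = 645.0000
Σcross = 655.0000 → A = |Σcross|/2 = 327.5000 mm²
Σ(r_i+r_j)·cross = 21263.0000 → first moment M = |Σ|/6 = 3543.8333
R_c = M/A = 3543.8333/327.5000 = 10.8209 mm
θ = 302° = 5.270894 rad
V = θ·R_c·A = 5.270894·10.8209·327.5000 = 18679.171 mm³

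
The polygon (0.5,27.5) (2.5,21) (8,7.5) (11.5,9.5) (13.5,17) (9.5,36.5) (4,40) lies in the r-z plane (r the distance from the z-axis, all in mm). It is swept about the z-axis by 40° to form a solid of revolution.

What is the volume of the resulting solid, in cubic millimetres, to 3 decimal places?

Profile (r,z), 7 vertices: (0.5,27.5) (2.5,21) (8,7.5) (11.5,9.5) (13.5,17) (9.5,36.5) (4,40)
edge 0: (0.5,27.5)→(2.5,21)  cross = 0.5·21 − 2.5·27.5 = -58.2500; (r_i+r_j)·cross = 3·-58.2500 = -174.7500
edge 1: (2.5,21)→(8,7.5)  cross = 2.5·7.5 − 8·21 = -149.2500; (r_i+r_j)·cross = 10.5·-149.2500 = -1567.1250
edge 2: (8,7.5)→(11.5,9.5)  cross = 8·9.5 − 11.5·7.5 = -10.2500; (r_i+r_j)·cross = 19.5·-10.2500 = -199.8750
edge 3: (11.5,9.5)→(13.5,17)  cross = 11.5·17 − 13.5·9.5 = 67.2500; (r_i+r_j)·cross = 25·67.2500 = 1681.2500
edge 4: (13.5,17)→(9.5,36.5)  cross = 13.5·36.5 − 9.5·17 = 331.2500; (r_i+r_j)·cross = 23·331.2500 = 7618.7500
edge 5: (9.5,36.5)→(4,40)  cross = 9.5·40 − 4·36.5 = 234.0000; (r_i+r_j)·cross = 13.5·234.0000 = 3159.0000
edge 6: (4,40)→(0.5,27.5)  cross = 4·27.5 − 0.5·40 = 90.0000; (r_i+r_j)·cross = 4.5·90.0000 = 405.0000
Σcross = 504.7500 → A = |Σcross|/2 = 252.3750 mm²
Σ(r_i+r_j)·cross = 10922.2500 → first moment M = |Σ|/6 = 1820.3750
R_c = M/A = 1820.3750/252.3750 = 7.2130 mm
θ = 40° = 0.698132 rad
V = θ·R_c·A = 0.698132·7.2130·252.3750 = 1270.861 mm³

Volume = 1270.861 mm³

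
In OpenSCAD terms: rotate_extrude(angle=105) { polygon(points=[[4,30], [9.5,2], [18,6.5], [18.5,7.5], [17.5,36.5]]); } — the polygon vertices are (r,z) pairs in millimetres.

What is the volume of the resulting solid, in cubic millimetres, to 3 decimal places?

Profile (r,z), 5 vertices: (4,30) (9.5,2) (18,6.5) (18.5,7.5) (17.5,36.5)
edge 0: (4,30)→(9.5,2)  cross = 4·2 − 9.5·30 = -277.0000; (r_i+r_j)·cross = 13.5·-277.0000 = -3739.5000
edge 1: (9.5,2)→(18,6.5)  cross = 9.5·6.5 − 18·2 = 25.7500; (r_i+r_j)·cross = 27.5·25.7500 = 708.1250
edge 2: (18,6.5)→(18.5,7.5)  cross = 18·7.5 − 18.5·6.5 = 14.7500; (r_i+r_j)·cross = 36.5·14.7500 = 538.3750
edge 3: (18.5,7.5)→(17.5,36.5)  cross = 18.5·36.5 − 17.5·7.5 = 544.0000; (r_i+r_j)·cross = 36·544.0000 = 19584.0000
edge 4: (17.5,36.5)→(4,30)  cross = 17.5·30 − 4·36.5 = 379.0000; (r_i+r_j)·cross = 21.5·379.0000 = 8148.5000
Σcross = 686.5000 → A = |Σcross|/2 = 343.2500 mm²
Σ(r_i+r_j)·cross = 25239.5000 → first moment M = |Σ|/6 = 4206.5833
R_c = M/A = 4206.5833/343.2500 = 12.2552 mm
θ = 105° = 1.832596 rad
V = θ·R_c·A = 1.832596·12.2552·343.2500 = 7708.967 mm³

Volume = 7708.967 mm³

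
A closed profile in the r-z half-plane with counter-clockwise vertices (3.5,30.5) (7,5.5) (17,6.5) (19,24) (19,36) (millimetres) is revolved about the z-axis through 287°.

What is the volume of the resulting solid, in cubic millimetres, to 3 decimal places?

Profile (r,z), 5 vertices: (3.5,30.5) (7,5.5) (17,6.5) (19,24) (19,36)
edge 0: (3.5,30.5)→(7,5.5)  cross = 3.5·5.5 − 7·30.5 = -194.2500; (r_i+r_j)·cross = 10.5·-194.2500 = -2039.6250
edge 1: (7,5.5)→(17,6.5)  cross = 7·6.5 − 17·5.5 = -48.0000; (r_i+r_j)·cross = 24·-48.0000 = -1152.0000
edge 2: (17,6.5)→(19,24)  cross = 17·24 − 19·6.5 = 284.5000; (r_i+r_j)·cross = 36·284.5000 = 10242.0000
edge 3: (19,24)→(19,36)  cross = 19·36 − 19·24 = 228.0000; (r_i+r_j)·cross = 38·228.0000 = 8664.0000
edge 4: (19,36)→(3.5,30.5)  cross = 19·30.5 − 3.5·36 = 453.5000; (r_i+r_j)·cross = 22.5·453.5000 = 10203.7500
Σcross = 723.7500 → A = |Σcross|/2 = 361.8750 mm²
Σ(r_i+r_j)·cross = 25918.1250 → first moment M = |Σ|/6 = 4319.6875
R_c = M/A = 4319.6875/361.8750 = 11.9370 mm
θ = 287° = 5.009095 rad
V = θ·R_c·A = 5.009095·11.9370·361.8750 = 21637.725 mm³

Volume = 21637.725 mm³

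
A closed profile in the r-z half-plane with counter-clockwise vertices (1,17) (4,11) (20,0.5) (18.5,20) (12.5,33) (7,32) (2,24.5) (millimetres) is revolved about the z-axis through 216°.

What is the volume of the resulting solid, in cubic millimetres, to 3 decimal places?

Volume = 15704.115 mm³

Profile (r,z), 7 vertices: (1,17) (4,11) (20,0.5) (18.5,20) (12.5,33) (7,32) (2,24.5)
edge 0: (1,17)→(4,11)  cross = 1·11 − 4·17 = -57.0000; (r_i+r_j)·cross = 5·-57.0000 = -285.0000
edge 1: (4,11)→(20,0.5)  cross = 4·0.5 − 20·11 = -218.0000; (r_i+r_j)·cross = 24·-218.0000 = -5232.0000
edge 2: (20,0.5)→(18.5,20)  cross = 20·20 − 18.5·0.5 = 390.7500; (r_i+r_j)·cross = 38.5·390.7500 = 15043.8750
edge 3: (18.5,20)→(12.5,33)  cross = 18.5·33 − 12.5·20 = 360.5000; (r_i+r_j)·cross = 31·360.5000 = 11175.5000
edge 4: (12.5,33)→(7,32)  cross = 12.5·32 − 7·33 = 169.0000; (r_i+r_j)·cross = 19.5·169.0000 = 3295.5000
edge 5: (7,32)→(2,24.5)  cross = 7·24.5 − 2·32 = 107.5000; (r_i+r_j)·cross = 9·107.5000 = 967.5000
edge 6: (2,24.5)→(1,17)  cross = 2·17 − 1·24.5 = 9.5000; (r_i+r_j)·cross = 3·9.5000 = 28.5000
Σcross = 762.2500 → A = |Σcross|/2 = 381.1250 mm²
Σ(r_i+r_j)·cross = 24993.8750 → first moment M = |Σ|/6 = 4165.6458
R_c = M/A = 4165.6458/381.1250 = 10.9299 mm
θ = 216° = 3.769911 rad
V = θ·R_c·A = 3.769911·10.9299·381.1250 = 15704.115 mm³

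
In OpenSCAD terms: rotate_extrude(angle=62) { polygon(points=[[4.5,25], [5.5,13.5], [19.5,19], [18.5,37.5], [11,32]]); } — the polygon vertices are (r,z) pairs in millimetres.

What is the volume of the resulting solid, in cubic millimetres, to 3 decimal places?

Volume = 3069.569 mm³

Profile (r,z), 5 vertices: (4.5,25) (5.5,13.5) (19.5,19) (18.5,37.5) (11,32)
edge 0: (4.5,25)→(5.5,13.5)  cross = 4.5·13.5 − 5.5·25 = -76.7500; (r_i+r_j)·cross = 10·-76.7500 = -767.5000
edge 1: (5.5,13.5)→(19.5,19)  cross = 5.5·19 − 19.5·13.5 = -158.7500; (r_i+r_j)·cross = 25·-158.7500 = -3968.7500
edge 2: (19.5,19)→(18.5,37.5)  cross = 19.5·37.5 − 18.5·19 = 379.7500; (r_i+r_j)·cross = 38·379.7500 = 14430.5000
edge 3: (18.5,37.5)→(11,32)  cross = 18.5·32 − 11·37.5 = 179.5000; (r_i+r_j)·cross = 29.5·179.5000 = 5295.2500
edge 4: (11,32)→(4.5,25)  cross = 11·25 − 4.5·32 = 131.0000; (r_i+r_j)·cross = 15.5·131.0000 = 2030.5000
Σcross = 454.7500 → A = |Σcross|/2 = 227.3750 mm²
Σ(r_i+r_j)·cross = 17020.0000 → first moment M = |Σ|/6 = 2836.6667
R_c = M/A = 2836.6667/227.3750 = 12.4757 mm
θ = 62° = 1.082104 rad
V = θ·R_c·A = 1.082104·12.4757·227.3750 = 3069.569 mm³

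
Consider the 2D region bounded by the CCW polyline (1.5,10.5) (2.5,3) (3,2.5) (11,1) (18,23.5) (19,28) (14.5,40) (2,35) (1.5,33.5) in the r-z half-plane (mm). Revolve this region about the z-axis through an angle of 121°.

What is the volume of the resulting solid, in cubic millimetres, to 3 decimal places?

Profile (r,z), 9 vertices: (1.5,10.5) (2.5,3) (3,2.5) (11,1) (18,23.5) (19,28) (14.5,40) (2,35) (1.5,33.5)
edge 0: (1.5,10.5)→(2.5,3)  cross = 1.5·3 − 2.5·10.5 = -21.7500; (r_i+r_j)·cross = 4·-21.7500 = -87.0000
edge 1: (2.5,3)→(3,2.5)  cross = 2.5·2.5 − 3·3 = -2.7500; (r_i+r_j)·cross = 5.5·-2.7500 = -15.1250
edge 2: (3,2.5)→(11,1)  cross = 3·1 − 11·2.5 = -24.5000; (r_i+r_j)·cross = 14·-24.5000 = -343.0000
edge 3: (11,1)→(18,23.5)  cross = 11·23.5 − 18·1 = 240.5000; (r_i+r_j)·cross = 29·240.5000 = 6974.5000
edge 4: (18,23.5)→(19,28)  cross = 18·28 − 19·23.5 = 57.5000; (r_i+r_j)·cross = 37·57.5000 = 2127.5000
edge 5: (19,28)→(14.5,40)  cross = 19·40 − 14.5·28 = 354.0000; (r_i+r_j)·cross = 33.5·354.0000 = 11859.0000
edge 6: (14.5,40)→(2,35)  cross = 14.5·35 − 2·40 = 427.5000; (r_i+r_j)·cross = 16.5·427.5000 = 7053.7500
edge 7: (2,35)→(1.5,33.5)  cross = 2·33.5 − 1.5·35 = 14.5000; (r_i+r_j)·cross = 3.5·14.5000 = 50.7500
edge 8: (1.5,33.5)→(1.5,10.5)  cross = 1.5·10.5 − 1.5·33.5 = -34.5000; (r_i+r_j)·cross = 3·-34.5000 = -103.5000
Σcross = 1010.5000 → A = |Σcross|/2 = 505.2500 mm²
Σ(r_i+r_j)·cross = 27516.8750 → first moment M = |Σ|/6 = 4586.1458
R_c = M/A = 4586.1458/505.2500 = 9.0770 mm
θ = 121° = 2.111848 rad
V = θ·R_c·A = 2.111848·9.0770·505.2500 = 9685.245 mm³

Volume = 9685.245 mm³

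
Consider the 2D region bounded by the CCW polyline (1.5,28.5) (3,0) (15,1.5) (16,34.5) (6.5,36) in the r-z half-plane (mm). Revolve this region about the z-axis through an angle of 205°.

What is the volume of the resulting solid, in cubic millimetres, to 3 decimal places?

Profile (r,z), 5 vertices: (1.5,28.5) (3,0) (15,1.5) (16,34.5) (6.5,36)
edge 0: (1.5,28.5)→(3,0)  cross = 1.5·0 − 3·28.5 = -85.5000; (r_i+r_j)·cross = 4.5·-85.5000 = -384.7500
edge 1: (3,0)→(15,1.5)  cross = 3·1.5 − 15·0 = 4.5000; (r_i+r_j)·cross = 18·4.5000 = 81.0000
edge 2: (15,1.5)→(16,34.5)  cross = 15·34.5 − 16·1.5 = 493.5000; (r_i+r_j)·cross = 31·493.5000 = 15298.5000
edge 3: (16,34.5)→(6.5,36)  cross = 16·36 − 6.5·34.5 = 351.7500; (r_i+r_j)·cross = 22.5·351.7500 = 7914.3750
edge 4: (6.5,36)→(1.5,28.5)  cross = 6.5·28.5 − 1.5·36 = 131.2500; (r_i+r_j)·cross = 8·131.2500 = 1050.0000
Σcross = 895.5000 → A = |Σcross|/2 = 447.7500 mm²
Σ(r_i+r_j)·cross = 23959.1250 → first moment M = |Σ|/6 = 3993.1875
R_c = M/A = 3993.1875/447.7500 = 8.9183 mm
θ = 205° = 3.577925 rad
V = θ·R_c·A = 3.577925·8.9183·447.7500 = 14287.325 mm³

Volume = 14287.325 mm³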